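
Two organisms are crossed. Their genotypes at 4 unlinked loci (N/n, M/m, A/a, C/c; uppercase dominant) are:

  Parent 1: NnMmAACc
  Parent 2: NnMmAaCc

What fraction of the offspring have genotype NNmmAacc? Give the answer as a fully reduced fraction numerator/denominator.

NnMmAACc gametes: NMAC×2, NMAc×2, NmAC×2, NmAc×2, nMAC×2, nMAc×2, nmAC×2, nmAc×2
NnMmAaCc gametes: NMAC×1, NMAc×1, NMaC×1, NMac×1, NmAC×1, NmAc×1, NmaC×1, Nmac×1, nMAC×1, nMAc×1, nMaC×1, nMac×1, nmAC×1, nmAc×1, nmaC×1, nmac×1
NnMmAACc×NnMmAaCc grid (16·16=256): NNMMAACC=2 NNMMAACc=4 NNMMAAcc=2 NNMMAaCC=2 NNMMAaCc=4 NNMMAacc=2 NNMmAACC=4 NNMmAACc=8 NNMmAAcc=4 NNMmAaCC=4 NNMmAaCc=8 NNMmAacc=4 NNmmAACC=2 NNmmAACc=4 NNmmAAcc=2 NNmmAaCC=2 NNmmAaCc=4 NNmmAacc=2 NnMMAACC=4 NnMMAACc=8 NnMMAAcc=4 NnMMAaCC=4 NnMMAaCc=8 NnMMAacc=4 NnMmAACC=8 NnMmAACc=16 NnMmAAcc=8 NnMmAaCC=8 NnMmAaCc=16 NnMmAacc=8 NnmmAACC=4 NnmmAACc=8 NnmmAAcc=4 NnmmAaCC=4 NnmmAaCc=8 NnmmAacc=4 nnMMAACC=2 nnMMAACc=4 nnMMAAcc=2 nnMMAaCC=2 nnMMAaCc=4 nnMMAacc=2 nnMmAACC=4 nnMmAACc=8 nnMmAAcc=4 nnMmAaCC=4 nnMmAaCc=8 nnMmAacc=4 nnmmAACC=2 nnmmAACc=4 nnmmAAcc=2 nnmmAaCC=2 nnmmAaCc=4 nnmmAacc=2
NNmmAacc hits 2/256; gcd=2; 2÷2/256÷2 = 1/128

P(NNmmAacc) = 1/128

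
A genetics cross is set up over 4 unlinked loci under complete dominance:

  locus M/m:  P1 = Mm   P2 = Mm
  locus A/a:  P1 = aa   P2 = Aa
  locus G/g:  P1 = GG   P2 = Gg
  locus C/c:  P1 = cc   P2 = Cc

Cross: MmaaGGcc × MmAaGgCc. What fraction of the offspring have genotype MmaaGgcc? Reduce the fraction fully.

P(MmaaGgcc) = 1/16

MmaaGGcc gametes: MaGc×8, maGc×8
MmAaGgCc gametes: MAGC×1, MAGc×1, MAgC×1, MAgc×1, MaGC×1, MaGc×1, MagC×1, Magc×1, mAGC×1, mAGc×1, mAgC×1, mAgc×1, maGC×1, maGc×1, magC×1, magc×1
MmaaGGcc×MmAaGgCc grid (16·16=256): MMAaGGCc=8 MMAaGGcc=8 MMAaGgCc=8 MMAaGgcc=8 MMaaGGCc=8 MMaaGGcc=8 MMaaGgCc=8 MMaaGgcc=8 MmAaGGCc=16 MmAaGGcc=16 MmAaGgCc=16 MmAaGgcc=16 MmaaGGCc=16 MmaaGGcc=16 MmaaGgCc=16 MmaaGgcc=16 mmAaGGCc=8 mmAaGGcc=8 mmAaGgCc=8 mmAaGgcc=8 mmaaGGCc=8 mmaaGGcc=8 mmaaGgCc=8 mmaaGgcc=8
MmaaGgcc hits 16/256; gcd=16; 16÷16/256÷16 = 1/16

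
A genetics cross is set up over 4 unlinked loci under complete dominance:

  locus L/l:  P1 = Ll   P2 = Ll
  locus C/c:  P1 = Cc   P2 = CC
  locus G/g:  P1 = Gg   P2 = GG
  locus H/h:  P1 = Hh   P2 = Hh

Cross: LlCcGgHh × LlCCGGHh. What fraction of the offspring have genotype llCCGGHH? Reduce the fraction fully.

P(llCCGGHH) = 1/64

LlCcGgHh gametes: LCGH×1, LCGh×1, LCgH×1, LCgh×1, LcGH×1, LcGh×1, LcgH×1, Lcgh×1, lCGH×1, lCGh×1, lCgH×1, lCgh×1, lcGH×1, lcGh×1, lcgH×1, lcgh×1
LlCCGGHh gametes: LCGH×4, LCGh×4, lCGH×4, lCGh×4
LlCcGgHh×LlCCGGHh grid (16·16=256): LLCCGGHH=4 LLCCGGHh=8 LLCCGGhh=4 LLCCGgHH=4 LLCCGgHh=8 LLCCGghh=4 LLCcGGHH=4 LLCcGGHh=8 LLCcGGhh=4 LLCcGgHH=4 LLCcGgHh=8 LLCcGghh=4 LlCCGGHH=8 LlCCGGHh=16 LlCCGGhh=8 LlCCGgHH=8 LlCCGgHh=16 LlCCGghh=8 LlCcGGHH=8 LlCcGGHh=16 LlCcGGhh=8 LlCcGgHH=8 LlCcGgHh=16 LlCcGghh=8 llCCGGHH=4 llCCGGHh=8 llCCGGhh=4 llCCGgHH=4 llCCGgHh=8 llCCGghh=4 llCcGGHH=4 llCcGGHh=8 llCcGGhh=4 llCcGgHH=4 llCcGgHh=8 llCcGghh=4
llCCGGHH hits 4/256; gcd=4; 4÷4/256÷4 = 1/64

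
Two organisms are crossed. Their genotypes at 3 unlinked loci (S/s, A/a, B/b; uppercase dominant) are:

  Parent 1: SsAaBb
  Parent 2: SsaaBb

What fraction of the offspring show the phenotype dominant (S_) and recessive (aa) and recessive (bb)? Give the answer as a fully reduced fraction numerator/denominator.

SsAaBb gametes: SAB×1, SAb×1, SaB×1, Sab×1, sAB×1, sAb×1, saB×1, sab×1
SsaaBb gametes: SaB×2, Sab×2, saB×2, sab×2
SsAaBb×SsaaBb grid (8·8=64): SSAaBB=2 SSAaBb=4 SSAabb=2 SSaaBB=2 SSaaBb=4 SSaabb=2 SsAaBB=4 SsAaBb=8 SsAabb=4 SsaaBB=4 SsaaBb=8 Ssaabb=4 ssAaBB=2 ssAaBb=4 ssAabb=2 ssaaBB=2 ssaaBb=4 ssaabb=2
S_ aa bb hits 6/64; gcd=2; 6÷2/64÷2 = 3/32

P(S_ aa bb) = 3/32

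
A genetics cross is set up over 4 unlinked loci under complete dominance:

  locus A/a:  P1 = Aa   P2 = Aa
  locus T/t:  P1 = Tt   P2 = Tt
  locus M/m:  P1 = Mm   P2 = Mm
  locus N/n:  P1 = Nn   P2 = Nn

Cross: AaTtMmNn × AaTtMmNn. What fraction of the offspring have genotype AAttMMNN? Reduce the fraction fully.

AaTtMmNn gametes: ATMN×1, ATMn×1, ATmN×1, ATmn×1, AtMN×1, AtMn×1, AtmN×1, Atmn×1, aTMN×1, aTMn×1, aTmN×1, aTmn×1, atMN×1, atMn×1, atmN×1, atmn×1
AaTtMmNn gametes: ATMN×1, ATMn×1, ATmN×1, ATmn×1, AtMN×1, AtMn×1, AtmN×1, Atmn×1, aTMN×1, aTMn×1, aTmN×1, aTmn×1, atMN×1, atMn×1, atmN×1, atmn×1
AaTtMmNn×AaTtMmNn grid (16·16=256): AATTMMNN=1 AATTMMNn=2 AATTMMnn=1 AATTMmNN=2 AATTMmNn=4 AATTMmnn=2 AATTmmNN=1 AATTmmNn=2 AATTmmnn=1 AATtMMNN=2 AATtMMNn=4 AATtMMnn=2 AATtMmNN=4 AATtMmNn=8 AATtMmnn=4 AATtmmNN=2 AATtmmNn=4 AATtmmnn=2 AAttMMNN=1 AAttMMNn=2 AAttMMnn=1 AAttMmNN=2 AAttMmNn=4 AAttMmnn=2 AAttmmNN=1 AAttmmNn=2 AAttmmnn=1 AaTTMMNN=2 AaTTMMNn=4 AaTTMMnn=2 AaTTMmNN=4 AaTTMmNn=8 AaTTMmnn=4 AaTTmmNN=2 AaTTmmNn=4 AaTTmmnn=2 AaTtMMNN=4 AaTtMMNn=8 AaTtMMnn=4 AaTtMmNN=8 AaTtMmNn=16 AaTtMmnn=8 AaTtmmNN=4 AaTtmmNn=8 AaTtmmnn=4 AattMMNN=2 AattMMNn=4 AattMMnn=2 AattMmNN=4 AattMmNn=8 AattMmnn=4 AattmmNN=2 AattmmNn=4 Aattmmnn=2 aaTTMMNN=1 aaTTMMNn=2 aaTTMMnn=1 aaTTMmNN=2 aaTTMmNn=4 aaTTMmnn=2 aaTTmmNN=1 aaTTmmNn=2 aaTTmmnn=1 aaTtMMNN=2 aaTtMMNn=4 aaTtMMnn=2 aaTtMmNN=4 aaTtMmNn=8 aaTtMmnn=4 aaTtmmNN=2 aaTtmmNn=4 aaTtmmnn=2 aattMMNN=1 aattMMNn=2 aattMMnn=1 aattMmNN=2 aattMmNn=4 aattMmnn=2 aattmmNN=1 aattmmNn=2 aattmmnn=1
AAttMMNN hits 1/256; gcd=1; 1÷1/256÷1 = 1/256

P(AAttMMNN) = 1/256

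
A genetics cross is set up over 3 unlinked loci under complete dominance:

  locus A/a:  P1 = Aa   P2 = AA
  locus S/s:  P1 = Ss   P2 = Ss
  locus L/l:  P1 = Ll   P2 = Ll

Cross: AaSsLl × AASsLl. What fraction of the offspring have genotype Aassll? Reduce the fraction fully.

P(Aassll) = 1/32

AaSsLl gametes: ASL×1, ASl×1, AsL×1, Asl×1, aSL×1, aSl×1, asL×1, asl×1
AASsLl gametes: ASL×2, ASl×2, AsL×2, Asl×2
AaSsLl×AASsLl grid (8·8=64): AASSLL=2 AASSLl=4 AASSll=2 AASsLL=4 AASsLl=8 AASsll=4 AAssLL=2 AAssLl=4 AAssll=2 AaSSLL=2 AaSSLl=4 AaSSll=2 AaSsLL=4 AaSsLl=8 AaSsll=4 AassLL=2 AassLl=4 Aassll=2
Aassll hits 2/64; gcd=2; 2÷2/64÷2 = 1/32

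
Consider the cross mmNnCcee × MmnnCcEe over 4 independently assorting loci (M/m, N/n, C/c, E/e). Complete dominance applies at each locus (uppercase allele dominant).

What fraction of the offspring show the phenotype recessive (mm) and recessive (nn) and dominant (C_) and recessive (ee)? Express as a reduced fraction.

mmNnCcee gametes: mNCe×4, mNce×4, mnCe×4, mnce×4
MmnnCcEe gametes: MnCE×2, MnCe×2, MncE×2, Mnce×2, mnCE×2, mnCe×2, mncE×2, mnce×2
mmNnCcee×MmnnCcEe grid (16·16=256): MmNnCCEe=8 MmNnCCee=8 MmNnCcEe=16 MmNnCcee=16 MmNnccEe=8 MmNnccee=8 MmnnCCEe=8 MmnnCCee=8 MmnnCcEe=16 MmnnCcee=16 MmnnccEe=8 Mmnnccee=8 mmNnCCEe=8 mmNnCCee=8 mmNnCcEe=16 mmNnCcee=16 mmNnccEe=8 mmNnccee=8 mmnnCCEe=8 mmnnCCee=8 mmnnCcEe=16 mmnnCcee=16 mmnnccEe=8 mmnnccee=8
mm nn C_ ee hits 24/256; gcd=8; 24÷8/256÷8 = 3/32

P(mm nn C_ ee) = 3/32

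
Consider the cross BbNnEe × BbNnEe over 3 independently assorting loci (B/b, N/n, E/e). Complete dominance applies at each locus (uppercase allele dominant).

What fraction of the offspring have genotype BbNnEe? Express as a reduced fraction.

BbNnEe gametes: BNE×1, BNe×1, BnE×1, Bne×1, bNE×1, bNe×1, bnE×1, bne×1
BbNnEe gametes: BNE×1, BNe×1, BnE×1, Bne×1, bNE×1, bNe×1, bnE×1, bne×1
BbNnEe×BbNnEe grid (8·8=64): BBNNEE=1 BBNNEe=2 BBNNee=1 BBNnEE=2 BBNnEe=4 BBNnee=2 BBnnEE=1 BBnnEe=2 BBnnee=1 BbNNEE=2 BbNNEe=4 BbNNee=2 BbNnEE=4 BbNnEe=8 BbNnee=4 BbnnEE=2 BbnnEe=4 Bbnnee=2 bbNNEE=1 bbNNEe=2 bbNNee=1 bbNnEE=2 bbNnEe=4 bbNnee=2 bbnnEE=1 bbnnEe=2 bbnnee=1
BbNnEe hits 8/64; gcd=8; 8÷8/64÷8 = 1/8

P(BbNnEe) = 1/8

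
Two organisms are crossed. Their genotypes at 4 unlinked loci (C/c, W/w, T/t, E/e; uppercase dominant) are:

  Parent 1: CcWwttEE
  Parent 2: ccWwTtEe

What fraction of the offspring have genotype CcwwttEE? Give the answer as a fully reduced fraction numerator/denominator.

CcWwttEE gametes: CWtE×4, CwtE×4, cWtE×4, cwtE×4
ccWwTtEe gametes: cWTE×2, cWTe×2, cWtE×2, cWte×2, cwTE×2, cwTe×2, cwtE×2, cwte×2
CcWwttEE×ccWwTtEe grid (16·16=256): CcWWTtEE=8 CcWWTtEe=8 CcWWttEE=8 CcWWttEe=8 CcWwTtEE=16 CcWwTtEe=16 CcWwttEE=16 CcWwttEe=16 CcwwTtEE=8 CcwwTtEe=8 CcwwttEE=8 CcwwttEe=8 ccWWTtEE=8 ccWWTtEe=8 ccWWttEE=8 ccWWttEe=8 ccWwTtEE=16 ccWwTtEe=16 ccWwttEE=16 ccWwttEe=16 ccwwTtEE=8 ccwwTtEe=8 ccwwttEE=8 ccwwttEe=8
CcwwttEE hits 8/256; gcd=8; 8÷8/256÷8 = 1/32

P(CcwwttEE) = 1/32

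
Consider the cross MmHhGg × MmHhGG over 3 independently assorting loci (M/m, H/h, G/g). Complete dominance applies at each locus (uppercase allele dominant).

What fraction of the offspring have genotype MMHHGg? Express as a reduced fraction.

P(MMHHGg) = 1/32

MmHhGg gametes: MHG×1, MHg×1, MhG×1, Mhg×1, mHG×1, mHg×1, mhG×1, mhg×1
MmHhGG gametes: MHG×2, MhG×2, mHG×2, mhG×2
MmHhGg×MmHhGG grid (8·8=64): MMHHGG=2 MMHHGg=2 MMHhGG=4 MMHhGg=4 MMhhGG=2 MMhhGg=2 MmHHGG=4 MmHHGg=4 MmHhGG=8 MmHhGg=8 MmhhGG=4 MmhhGg=4 mmHHGG=2 mmHHGg=2 mmHhGG=4 mmHhGg=4 mmhhGG=2 mmhhGg=2
MMHHGg hits 2/64; gcd=2; 2÷2/64÷2 = 1/32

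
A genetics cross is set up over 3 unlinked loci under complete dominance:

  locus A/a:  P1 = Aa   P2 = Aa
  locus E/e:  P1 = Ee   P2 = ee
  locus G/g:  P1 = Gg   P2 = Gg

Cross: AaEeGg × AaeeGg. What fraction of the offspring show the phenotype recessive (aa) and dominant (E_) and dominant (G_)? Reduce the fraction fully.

AaEeGg gametes: AEG×1, AEg×1, AeG×1, Aeg×1, aEG×1, aEg×1, aeG×1, aeg×1
AaeeGg gametes: AeG×2, Aeg×2, aeG×2, aeg×2
AaEeGg×AaeeGg grid (8·8=64): AAEeGG=2 AAEeGg=4 AAEegg=2 AAeeGG=2 AAeeGg=4 AAeegg=2 AaEeGG=4 AaEeGg=8 AaEegg=4 AaeeGG=4 AaeeGg=8 Aaeegg=4 aaEeGG=2 aaEeGg=4 aaEegg=2 aaeeGG=2 aaeeGg=4 aaeegg=2
aa E_ G_ hits 6/64; gcd=2; 6÷2/64÷2 = 3/32

P(aa E_ G_) = 3/32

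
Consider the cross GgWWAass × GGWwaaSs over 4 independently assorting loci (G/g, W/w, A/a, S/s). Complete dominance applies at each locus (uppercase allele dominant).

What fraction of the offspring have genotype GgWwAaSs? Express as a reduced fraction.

GgWWAass gametes: GWAs×4, GWas×4, gWAs×4, gWas×4
GGWwaaSs gametes: GWaS×4, GWas×4, GwaS×4, Gwas×4
GgWWAass×GGWwaaSs grid (16·16=256): GGWWAaSs=16 GGWWAass=16 GGWWaaSs=16 GGWWaass=16 GGWwAaSs=16 GGWwAass=16 GGWwaaSs=16 GGWwaass=16 GgWWAaSs=16 GgWWAass=16 GgWWaaSs=16 GgWWaass=16 GgWwAaSs=16 GgWwAass=16 GgWwaaSs=16 GgWwaass=16
GgWwAaSs hits 16/256; gcd=16; 16÷16/256÷16 = 1/16

P(GgWwAaSs) = 1/16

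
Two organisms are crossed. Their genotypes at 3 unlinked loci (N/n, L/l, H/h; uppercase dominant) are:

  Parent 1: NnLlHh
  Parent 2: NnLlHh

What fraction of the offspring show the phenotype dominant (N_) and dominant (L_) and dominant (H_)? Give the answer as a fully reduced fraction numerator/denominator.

P(N_ L_ H_) = 27/64

NnLlHh gametes: NLH×1, NLh×1, NlH×1, Nlh×1, nLH×1, nLh×1, nlH×1, nlh×1
NnLlHh gametes: NLH×1, NLh×1, NlH×1, Nlh×1, nLH×1, nLh×1, nlH×1, nlh×1
NnLlHh×NnLlHh grid (8·8=64): NNLLHH=1 NNLLHh=2 NNLLhh=1 NNLlHH=2 NNLlHh=4 NNLlhh=2 NNllHH=1 NNllHh=2 NNllhh=1 NnLLHH=2 NnLLHh=4 NnLLhh=2 NnLlHH=4 NnLlHh=8 NnLlhh=4 NnllHH=2 NnllHh=4 Nnllhh=2 nnLLHH=1 nnLLHh=2 nnLLhh=1 nnLlHH=2 nnLlHh=4 nnLlhh=2 nnllHH=1 nnllHh=2 nnllhh=1
N_ L_ H_ hits 27/64; gcd=1; 27÷1/64÷1 = 27/64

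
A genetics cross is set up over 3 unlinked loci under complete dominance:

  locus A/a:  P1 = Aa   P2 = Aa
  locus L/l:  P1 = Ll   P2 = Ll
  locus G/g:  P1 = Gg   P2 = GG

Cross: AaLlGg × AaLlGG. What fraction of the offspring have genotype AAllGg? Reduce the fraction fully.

AaLlGg gametes: ALG×1, ALg×1, AlG×1, Alg×1, aLG×1, aLg×1, alG×1, alg×1
AaLlGG gametes: ALG×2, AlG×2, aLG×2, alG×2
AaLlGg×AaLlGG grid (8·8=64): AALLGG=2 AALLGg=2 AALlGG=4 AALlGg=4 AAllGG=2 AAllGg=2 AaLLGG=4 AaLLGg=4 AaLlGG=8 AaLlGg=8 AallGG=4 AallGg=4 aaLLGG=2 aaLLGg=2 aaLlGG=4 aaLlGg=4 aallGG=2 aallGg=2
AAllGg hits 2/64; gcd=2; 2÷2/64÷2 = 1/32

P(AAllGg) = 1/32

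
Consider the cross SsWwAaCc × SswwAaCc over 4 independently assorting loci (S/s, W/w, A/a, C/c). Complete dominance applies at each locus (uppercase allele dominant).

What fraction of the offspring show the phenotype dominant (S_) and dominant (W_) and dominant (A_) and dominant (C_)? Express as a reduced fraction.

P(S_ W_ A_ C_) = 27/128

SsWwAaCc gametes: SWAC×1, SWAc×1, SWaC×1, SWac×1, SwAC×1, SwAc×1, SwaC×1, Swac×1, sWAC×1, sWAc×1, sWaC×1, sWac×1, swAC×1, swAc×1, swaC×1, swac×1
SswwAaCc gametes: SwAC×2, SwAc×2, SwaC×2, Swac×2, swAC×2, swAc×2, swaC×2, swac×2
SsWwAaCc×SswwAaCc grid (16·16=256): SSWwAACC=2 SSWwAACc=4 SSWwAAcc=2 SSWwAaCC=4 SSWwAaCc=8 SSWwAacc=4 SSWwaaCC=2 SSWwaaCc=4 SSWwaacc=2 SSwwAACC=2 SSwwAACc=4 SSwwAAcc=2 SSwwAaCC=4 SSwwAaCc=8 SSwwAacc=4 SSwwaaCC=2 SSwwaaCc=4 SSwwaacc=2 SsWwAACC=4 SsWwAACc=8 SsWwAAcc=4 SsWwAaCC=8 SsWwAaCc=16 SsWwAacc=8 SsWwaaCC=4 SsWwaaCc=8 SsWwaacc=4 SswwAACC=4 SswwAACc=8 SswwAAcc=4 SswwAaCC=8 SswwAaCc=16 SswwAacc=8 SswwaaCC=4 SswwaaCc=8 Sswwaacc=4 ssWwAACC=2 ssWwAACc=4 ssWwAAcc=2 ssWwAaCC=4 ssWwAaCc=8 ssWwAacc=4 ssWwaaCC=2 ssWwaaCc=4 ssWwaacc=2 sswwAACC=2 sswwAACc=4 sswwAAcc=2 sswwAaCC=4 sswwAaCc=8 sswwAacc=4 sswwaaCC=2 sswwaaCc=4 sswwaacc=2
S_ W_ A_ C_ hits 54/256; gcd=2; 54÷2/256÷2 = 27/128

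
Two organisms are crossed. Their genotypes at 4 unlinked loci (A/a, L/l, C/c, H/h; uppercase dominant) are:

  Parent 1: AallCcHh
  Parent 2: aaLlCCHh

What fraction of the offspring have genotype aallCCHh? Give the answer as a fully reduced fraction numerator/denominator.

AallCcHh gametes: AlCH×2, AlCh×2, AlcH×2, Alch×2, alCH×2, alCh×2, alcH×2, alch×2
aaLlCCHh gametes: aLCH×4, aLCh×4, alCH×4, alCh×4
AallCcHh×aaLlCCHh grid (16·16=256): AaLlCCHH=8 AaLlCCHh=16 AaLlCChh=8 AaLlCcHH=8 AaLlCcHh=16 AaLlCchh=8 AallCCHH=8 AallCCHh=16 AallCChh=8 AallCcHH=8 AallCcHh=16 AallCchh=8 aaLlCCHH=8 aaLlCCHh=16 aaLlCChh=8 aaLlCcHH=8 aaLlCcHh=16 aaLlCchh=8 aallCCHH=8 aallCCHh=16 aallCChh=8 aallCcHH=8 aallCcHh=16 aallCchh=8
aallCCHh hits 16/256; gcd=16; 16÷16/256÷16 = 1/16

P(aallCCHh) = 1/16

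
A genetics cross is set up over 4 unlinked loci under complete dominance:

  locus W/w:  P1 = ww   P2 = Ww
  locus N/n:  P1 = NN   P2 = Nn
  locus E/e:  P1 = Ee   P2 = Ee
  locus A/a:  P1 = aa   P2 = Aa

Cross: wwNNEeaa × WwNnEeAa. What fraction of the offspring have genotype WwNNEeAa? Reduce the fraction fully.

P(WwNNEeAa) = 1/16

wwNNEeaa gametes: wNEa×8, wNea×8
WwNnEeAa gametes: WNEA×1, WNEa×1, WNeA×1, WNea×1, WnEA×1, WnEa×1, WneA×1, Wnea×1, wNEA×1, wNEa×1, wNeA×1, wNea×1, wnEA×1, wnEa×1, wneA×1, wnea×1
wwNNEeaa×WwNnEeAa grid (16·16=256): WwNNEEAa=8 WwNNEEaa=8 WwNNEeAa=16 WwNNEeaa=16 WwNNeeAa=8 WwNNeeaa=8 WwNnEEAa=8 WwNnEEaa=8 WwNnEeAa=16 WwNnEeaa=16 WwNneeAa=8 WwNneeaa=8 wwNNEEAa=8 wwNNEEaa=8 wwNNEeAa=16 wwNNEeaa=16 wwNNeeAa=8 wwNNeeaa=8 wwNnEEAa=8 wwNnEEaa=8 wwNnEeAa=16 wwNnEeaa=16 wwNneeAa=8 wwNneeaa=8
WwNNEeAa hits 16/256; gcd=16; 16÷16/256÷16 = 1/16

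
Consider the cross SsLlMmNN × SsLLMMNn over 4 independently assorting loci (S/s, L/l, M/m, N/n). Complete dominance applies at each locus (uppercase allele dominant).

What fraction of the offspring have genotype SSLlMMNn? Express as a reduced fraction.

SsLlMmNN gametes: SLMN×2, SLmN×2, SlMN×2, SlmN×2, sLMN×2, sLmN×2, slMN×2, slmN×2
SsLLMMNn gametes: SLMN×4, SLMn×4, sLMN×4, sLMn×4
SsLlMmNN×SsLLMMNn grid (16·16=256): SSLLMMNN=8 SSLLMMNn=8 SSLLMmNN=8 SSLLMmNn=8 SSLlMMNN=8 SSLlMMNn=8 SSLlMmNN=8 SSLlMmNn=8 SsLLMMNN=16 SsLLMMNn=16 SsLLMmNN=16 SsLLMmNn=16 SsLlMMNN=16 SsLlMMNn=16 SsLlMmNN=16 SsLlMmNn=16 ssLLMMNN=8 ssLLMMNn=8 ssLLMmNN=8 ssLLMmNn=8 ssLlMMNN=8 ssLlMMNn=8 ssLlMmNN=8 ssLlMmNn=8
SSLlMMNn hits 8/256; gcd=8; 8÷8/256÷8 = 1/32

P(SSLlMMNn) = 1/32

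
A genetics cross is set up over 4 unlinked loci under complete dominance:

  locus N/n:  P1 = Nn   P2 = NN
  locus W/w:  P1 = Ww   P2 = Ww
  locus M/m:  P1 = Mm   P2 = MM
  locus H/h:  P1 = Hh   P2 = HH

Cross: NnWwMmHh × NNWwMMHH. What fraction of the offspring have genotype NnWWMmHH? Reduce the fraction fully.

NnWwMmHh gametes: NWMH×1, NWMh×1, NWmH×1, NWmh×1, NwMH×1, NwMh×1, NwmH×1, Nwmh×1, nWMH×1, nWMh×1, nWmH×1, nWmh×1, nwMH×1, nwMh×1, nwmH×1, nwmh×1
NNWwMMHH gametes: NWMH×8, NwMH×8
NnWwMmHh×NNWwMMHH grid (16·16=256): NNWWMMHH=8 NNWWMMHh=8 NNWWMmHH=8 NNWWMmHh=8 NNWwMMHH=16 NNWwMMHh=16 NNWwMmHH=16 NNWwMmHh=16 NNwwMMHH=8 NNwwMMHh=8 NNwwMmHH=8 NNwwMmHh=8 NnWWMMHH=8 NnWWMMHh=8 NnWWMmHH=8 NnWWMmHh=8 NnWwMMHH=16 NnWwMMHh=16 NnWwMmHH=16 NnWwMmHh=16 NnwwMMHH=8 NnwwMMHh=8 NnwwMmHH=8 NnwwMmHh=8
NnWWMmHH hits 8/256; gcd=8; 8÷8/256÷8 = 1/32

P(NnWWMmHH) = 1/32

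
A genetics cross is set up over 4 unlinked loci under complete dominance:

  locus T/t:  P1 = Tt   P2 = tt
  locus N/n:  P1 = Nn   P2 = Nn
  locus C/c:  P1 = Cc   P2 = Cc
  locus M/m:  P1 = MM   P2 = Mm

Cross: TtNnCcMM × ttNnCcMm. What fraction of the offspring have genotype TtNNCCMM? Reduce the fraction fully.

P(TtNNCCMM) = 1/64

TtNnCcMM gametes: TNCM×2, TNcM×2, TnCM×2, TncM×2, tNCM×2, tNcM×2, tnCM×2, tncM×2
ttNnCcMm gametes: tNCM×2, tNCm×2, tNcM×2, tNcm×2, tnCM×2, tnCm×2, tncM×2, tncm×2
TtNnCcMM×ttNnCcMm grid (16·16=256): TtNNCCMM=4 TtNNCCMm=4 TtNNCcMM=8 TtNNCcMm=8 TtNNccMM=4 TtNNccMm=4 TtNnCCMM=8 TtNnCCMm=8 TtNnCcMM=16 TtNnCcMm=16 TtNnccMM=8 TtNnccMm=8 TtnnCCMM=4 TtnnCCMm=4 TtnnCcMM=8 TtnnCcMm=8 TtnnccMM=4 TtnnccMm=4 ttNNCCMM=4 ttNNCCMm=4 ttNNCcMM=8 ttNNCcMm=8 ttNNccMM=4 ttNNccMm=4 ttNnCCMM=8 ttNnCCMm=8 ttNnCcMM=16 ttNnCcMm=16 ttNnccMM=8 ttNnccMm=8 ttnnCCMM=4 ttnnCCMm=4 ttnnCcMM=8 ttnnCcMm=8 ttnnccMM=4 ttnnccMm=4
TtNNCCMM hits 4/256; gcd=4; 4÷4/256÷4 = 1/64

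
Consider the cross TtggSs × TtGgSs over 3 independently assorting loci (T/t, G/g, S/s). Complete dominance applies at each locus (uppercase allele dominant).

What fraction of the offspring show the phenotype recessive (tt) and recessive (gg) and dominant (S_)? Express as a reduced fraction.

P(tt gg S_) = 3/32

TtggSs gametes: TgS×2, Tgs×2, tgS×2, tgs×2
TtGgSs gametes: TGS×1, TGs×1, TgS×1, Tgs×1, tGS×1, tGs×1, tgS×1, tgs×1
TtggSs×TtGgSs grid (8·8=64): TTGgSS=2 TTGgSs=4 TTGgss=2 TTggSS=2 TTggSs=4 TTggss=2 TtGgSS=4 TtGgSs=8 TtGgss=4 TtggSS=4 TtggSs=8 Ttggss=4 ttGgSS=2 ttGgSs=4 ttGgss=2 ttggSS=2 ttggSs=4 ttggss=2
tt gg S_ hits 6/64; gcd=2; 6÷2/64÷2 = 3/32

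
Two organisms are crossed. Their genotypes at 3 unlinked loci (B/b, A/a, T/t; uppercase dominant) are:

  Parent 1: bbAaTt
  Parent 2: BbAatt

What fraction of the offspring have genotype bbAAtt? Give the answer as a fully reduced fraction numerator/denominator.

P(bbAAtt) = 1/16

bbAaTt gametes: bAT×2, bAt×2, baT×2, bat×2
BbAatt gametes: BAt×2, Bat×2, bAt×2, bat×2
bbAaTt×BbAatt grid (8·8=64): BbAATt=4 BbAAtt=4 BbAaTt=8 BbAatt=8 BbaaTt=4 Bbaatt=4 bbAATt=4 bbAAtt=4 bbAaTt=8 bbAatt=8 bbaaTt=4 bbaatt=4
bbAAtt hits 4/64; gcd=4; 4÷4/64÷4 = 1/16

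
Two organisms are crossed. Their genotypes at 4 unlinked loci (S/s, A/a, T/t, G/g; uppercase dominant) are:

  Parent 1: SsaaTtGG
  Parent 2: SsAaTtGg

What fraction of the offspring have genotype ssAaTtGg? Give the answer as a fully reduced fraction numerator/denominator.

P(ssAaTtGg) = 1/32

SsaaTtGG gametes: SaTG×4, SatG×4, saTG×4, satG×4
SsAaTtGg gametes: SATG×1, SATg×1, SAtG×1, SAtg×1, SaTG×1, SaTg×1, SatG×1, Satg×1, sATG×1, sATg×1, sAtG×1, sAtg×1, saTG×1, saTg×1, satG×1, satg×1
SsaaTtGG×SsAaTtGg grid (16·16=256): SSAaTTGG=4 SSAaTTGg=4 SSAaTtGG=8 SSAaTtGg=8 SSAattGG=4 SSAattGg=4 SSaaTTGG=4 SSaaTTGg=4 SSaaTtGG=8 SSaaTtGg=8 SSaattGG=4 SSaattGg=4 SsAaTTGG=8 SsAaTTGg=8 SsAaTtGG=16 SsAaTtGg=16 SsAattGG=8 SsAattGg=8 SsaaTTGG=8 SsaaTTGg=8 SsaaTtGG=16 SsaaTtGg=16 SsaattGG=8 SsaattGg=8 ssAaTTGG=4 ssAaTTGg=4 ssAaTtGG=8 ssAaTtGg=8 ssAattGG=4 ssAattGg=4 ssaaTTGG=4 ssaaTTGg=4 ssaaTtGG=8 ssaaTtGg=8 ssaattGG=4 ssaattGg=4
ssAaTtGg hits 8/256; gcd=8; 8÷8/256÷8 = 1/32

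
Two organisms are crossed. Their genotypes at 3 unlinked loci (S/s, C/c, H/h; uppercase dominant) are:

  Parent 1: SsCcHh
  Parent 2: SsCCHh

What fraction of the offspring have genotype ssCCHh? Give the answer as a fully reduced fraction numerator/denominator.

SsCcHh gametes: SCH×1, SCh×1, ScH×1, Sch×1, sCH×1, sCh×1, scH×1, sch×1
SsCCHh gametes: SCH×2, SCh×2, sCH×2, sCh×2
SsCcHh×SsCCHh grid (8·8=64): SSCCHH=2 SSCCHh=4 SSCChh=2 SSCcHH=2 SSCcHh=4 SSCchh=2 SsCCHH=4 SsCCHh=8 SsCChh=4 SsCcHH=4 SsCcHh=8 SsCchh=4 ssCCHH=2 ssCCHh=4 ssCChh=2 ssCcHH=2 ssCcHh=4 ssCchh=2
ssCCHh hits 4/64; gcd=4; 4÷4/64÷4 = 1/16

P(ssCCHh) = 1/16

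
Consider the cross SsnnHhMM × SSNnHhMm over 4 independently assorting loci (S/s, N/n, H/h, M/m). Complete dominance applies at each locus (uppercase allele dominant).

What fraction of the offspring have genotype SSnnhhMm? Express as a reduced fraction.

SsnnHhMM gametes: SnHM×4, SnhM×4, snHM×4, snhM×4
SSNnHhMm gametes: SNHM×2, SNHm×2, SNhM×2, SNhm×2, SnHM×2, SnHm×2, SnhM×2, Snhm×2
SsnnHhMM×SSNnHhMm grid (16·16=256): SSNnHHMM=8 SSNnHHMm=8 SSNnHhMM=16 SSNnHhMm=16 SSNnhhMM=8 SSNnhhMm=8 SSnnHHMM=8 SSnnHHMm=8 SSnnHhMM=16 SSnnHhMm=16 SSnnhhMM=8 SSnnhhMm=8 SsNnHHMM=8 SsNnHHMm=8 SsNnHhMM=16 SsNnHhMm=16 SsNnhhMM=8 SsNnhhMm=8 SsnnHHMM=8 SsnnHHMm=8 SsnnHhMM=16 SsnnHhMm=16 SsnnhhMM=8 SsnnhhMm=8
SSnnhhMm hits 8/256; gcd=8; 8÷8/256÷8 = 1/32

P(SSnnhhMm) = 1/32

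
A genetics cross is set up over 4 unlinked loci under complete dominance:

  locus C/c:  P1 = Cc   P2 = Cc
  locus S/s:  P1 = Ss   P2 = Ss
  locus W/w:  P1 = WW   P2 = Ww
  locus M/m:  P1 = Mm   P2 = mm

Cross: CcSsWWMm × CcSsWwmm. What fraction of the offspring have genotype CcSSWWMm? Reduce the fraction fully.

CcSsWWMm gametes: CSWM×2, CSWm×2, CsWM×2, CsWm×2, cSWM×2, cSWm×2, csWM×2, csWm×2
CcSsWwmm gametes: CSWm×2, CSwm×2, CsWm×2, Cswm×2, cSWm×2, cSwm×2, csWm×2, cswm×2
CcSsWWMm×CcSsWwmm grid (16·16=256): CCSSWWMm=4 CCSSWWmm=4 CCSSWwMm=4 CCSSWwmm=4 CCSsWWMm=8 CCSsWWmm=8 CCSsWwMm=8 CCSsWwmm=8 CCssWWMm=4 CCssWWmm=4 CCssWwMm=4 CCssWwmm=4 CcSSWWMm=8 CcSSWWmm=8 CcSSWwMm=8 CcSSWwmm=8 CcSsWWMm=16 CcSsWWmm=16 CcSsWwMm=16 CcSsWwmm=16 CcssWWMm=8 CcssWWmm=8 CcssWwMm=8 CcssWwmm=8 ccSSWWMm=4 ccSSWWmm=4 ccSSWwMm=4 ccSSWwmm=4 ccSsWWMm=8 ccSsWWmm=8 ccSsWwMm=8 ccSsWwmm=8 ccssWWMm=4 ccssWWmm=4 ccssWwMm=4 ccssWwmm=4
CcSSWWMm hits 8/256; gcd=8; 8÷8/256÷8 = 1/32

P(CcSSWWMm) = 1/32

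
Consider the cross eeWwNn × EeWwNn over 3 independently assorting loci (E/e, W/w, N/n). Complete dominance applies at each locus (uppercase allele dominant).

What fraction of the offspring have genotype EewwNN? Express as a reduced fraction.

P(EewwNN) = 1/32

eeWwNn gametes: eWN×2, eWn×2, ewN×2, ewn×2
EeWwNn gametes: EWN×1, EWn×1, EwN×1, Ewn×1, eWN×1, eWn×1, ewN×1, ewn×1
eeWwNn×EeWwNn grid (8·8=64): EeWWNN=2 EeWWNn=4 EeWWnn=2 EeWwNN=4 EeWwNn=8 EeWwnn=4 EewwNN=2 EewwNn=4 Eewwnn=2 eeWWNN=2 eeWWNn=4 eeWWnn=2 eeWwNN=4 eeWwNn=8 eeWwnn=4 eewwNN=2 eewwNn=4 eewwnn=2
EewwNN hits 2/64; gcd=2; 2÷2/64÷2 = 1/32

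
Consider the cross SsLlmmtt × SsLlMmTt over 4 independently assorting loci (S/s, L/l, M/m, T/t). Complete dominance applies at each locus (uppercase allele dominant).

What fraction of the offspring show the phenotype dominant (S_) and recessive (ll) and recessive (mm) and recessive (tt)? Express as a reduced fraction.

SsLlmmtt gametes: SLmt×4, Slmt×4, sLmt×4, slmt×4
SsLlMmTt gametes: SLMT×1, SLMt×1, SLmT×1, SLmt×1, SlMT×1, SlMt×1, SlmT×1, Slmt×1, sLMT×1, sLMt×1, sLmT×1, sLmt×1, slMT×1, slMt×1, slmT×1, slmt×1
SsLlmmtt×SsLlMmTt grid (16·16=256): SSLLMmTt=4 SSLLMmtt=4 SSLLmmTt=4 SSLLmmtt=4 SSLlMmTt=8 SSLlMmtt=8 SSLlmmTt=8 SSLlmmtt=8 SSllMmTt=4 SSllMmtt=4 SSllmmTt=4 SSllmmtt=4 SsLLMmTt=8 SsLLMmtt=8 SsLLmmTt=8 SsLLmmtt=8 SsLlMmTt=16 SsLlMmtt=16 SsLlmmTt=16 SsLlmmtt=16 SsllMmTt=8 SsllMmtt=8 SsllmmTt=8 Ssllmmtt=8 ssLLMmTt=4 ssLLMmtt=4 ssLLmmTt=4 ssLLmmtt=4 ssLlMmTt=8 ssLlMmtt=8 ssLlmmTt=8 ssLlmmtt=8 ssllMmTt=4 ssllMmtt=4 ssllmmTt=4 ssllmmtt=4
S_ ll mm tt hits 12/256; gcd=4; 12÷4/256÷4 = 3/64

P(S_ ll mm tt) = 3/64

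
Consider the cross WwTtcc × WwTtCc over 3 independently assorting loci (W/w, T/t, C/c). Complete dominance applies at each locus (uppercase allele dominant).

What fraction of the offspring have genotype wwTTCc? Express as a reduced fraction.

P(wwTTCc) = 1/32

WwTtcc gametes: WTc×2, Wtc×2, wTc×2, wtc×2
WwTtCc gametes: WTC×1, WTc×1, WtC×1, Wtc×1, wTC×1, wTc×1, wtC×1, wtc×1
WwTtcc×WwTtCc grid (8·8=64): WWTTCc=2 WWTTcc=2 WWTtCc=4 WWTtcc=4 WWttCc=2 WWttcc=2 WwTTCc=4 WwTTcc=4 WwTtCc=8 WwTtcc=8 WwttCc=4 Wwttcc=4 wwTTCc=2 wwTTcc=2 wwTtCc=4 wwTtcc=4 wwttCc=2 wwttcc=2
wwTTCc hits 2/64; gcd=2; 2÷2/64÷2 = 1/32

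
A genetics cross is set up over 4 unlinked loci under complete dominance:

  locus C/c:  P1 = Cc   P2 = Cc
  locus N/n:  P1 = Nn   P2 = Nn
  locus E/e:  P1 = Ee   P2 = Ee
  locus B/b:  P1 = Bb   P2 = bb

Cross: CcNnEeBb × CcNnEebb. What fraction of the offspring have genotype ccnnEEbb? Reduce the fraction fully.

CcNnEeBb gametes: CNEB×1, CNEb×1, CNeB×1, CNeb×1, CnEB×1, CnEb×1, CneB×1, Cneb×1, cNEB×1, cNEb×1, cNeB×1, cNeb×1, cnEB×1, cnEb×1, cneB×1, cneb×1
CcNnEebb gametes: CNEb×2, CNeb×2, CnEb×2, Cneb×2, cNEb×2, cNeb×2, cnEb×2, cneb×2
CcNnEeBb×CcNnEebb grid (16·16=256): CCNNEEBb=2 CCNNEEbb=2 CCNNEeBb=4 CCNNEebb=4 CCNNeeBb=2 CCNNeebb=2 CCNnEEBb=4 CCNnEEbb=4 CCNnEeBb=8 CCNnEebb=8 CCNneeBb=4 CCNneebb=4 CCnnEEBb=2 CCnnEEbb=2 CCnnEeBb=4 CCnnEebb=4 CCnneeBb=2 CCnneebb=2 CcNNEEBb=4 CcNNEEbb=4 CcNNEeBb=8 CcNNEebb=8 CcNNeeBb=4 CcNNeebb=4 CcNnEEBb=8 CcNnEEbb=8 CcNnEeBb=16 CcNnEebb=16 CcNneeBb=8 CcNneebb=8 CcnnEEBb=4 CcnnEEbb=4 CcnnEeBb=8 CcnnEebb=8 CcnneeBb=4 Ccnneebb=4 ccNNEEBb=2 ccNNEEbb=2 ccNNEeBb=4 ccNNEebb=4 ccNNeeBb=2 ccNNeebb=2 ccNnEEBb=4 ccNnEEbb=4 ccNnEeBb=8 ccNnEebb=8 ccNneeBb=4 ccNneebb=4 ccnnEEBb=2 ccnnEEbb=2 ccnnEeBb=4 ccnnEebb=4 ccnneeBb=2 ccnneebb=2
ccnnEEbb hits 2/256; gcd=2; 2÷2/256÷2 = 1/128

P(ccnnEEbb) = 1/128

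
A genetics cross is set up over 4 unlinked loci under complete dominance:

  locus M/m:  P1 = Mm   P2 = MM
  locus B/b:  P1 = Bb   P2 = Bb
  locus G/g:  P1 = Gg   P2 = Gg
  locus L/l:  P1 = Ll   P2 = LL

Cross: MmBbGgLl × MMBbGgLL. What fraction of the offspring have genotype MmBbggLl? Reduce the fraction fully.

P(MmBbggLl) = 1/32

MmBbGgLl gametes: MBGL×1, MBGl×1, MBgL×1, MBgl×1, MbGL×1, MbGl×1, MbgL×1, Mbgl×1, mBGL×1, mBGl×1, mBgL×1, mBgl×1, mbGL×1, mbGl×1, mbgL×1, mbgl×1
MMBbGgLL gametes: MBGL×4, MBgL×4, MbGL×4, MbgL×4
MmBbGgLl×MMBbGgLL grid (16·16=256): MMBBGGLL=4 MMBBGGLl=4 MMBBGgLL=8 MMBBGgLl=8 MMBBggLL=4 MMBBggLl=4 MMBbGGLL=8 MMBbGGLl=8 MMBbGgLL=16 MMBbGgLl=16 MMBbggLL=8 MMBbggLl=8 MMbbGGLL=4 MMbbGGLl=4 MMbbGgLL=8 MMbbGgLl=8 MMbbggLL=4 MMbbggLl=4 MmBBGGLL=4 MmBBGGLl=4 MmBBGgLL=8 MmBBGgLl=8 MmBBggLL=4 MmBBggLl=4 MmBbGGLL=8 MmBbGGLl=8 MmBbGgLL=16 MmBbGgLl=16 MmBbggLL=8 MmBbggLl=8 MmbbGGLL=4 MmbbGGLl=4 MmbbGgLL=8 MmbbGgLl=8 MmbbggLL=4 MmbbggLl=4
MmBbggLl hits 8/256; gcd=8; 8÷8/256÷8 = 1/32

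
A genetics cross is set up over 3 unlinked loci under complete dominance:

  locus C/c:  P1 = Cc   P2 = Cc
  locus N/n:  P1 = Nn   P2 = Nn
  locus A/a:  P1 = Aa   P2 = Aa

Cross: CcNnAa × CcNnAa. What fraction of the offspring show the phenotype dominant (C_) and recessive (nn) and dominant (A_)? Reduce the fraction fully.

P(C_ nn A_) = 9/64

CcNnAa gametes: CNA×1, CNa×1, CnA×1, Cna×1, cNA×1, cNa×1, cnA×1, cna×1
CcNnAa gametes: CNA×1, CNa×1, CnA×1, Cna×1, cNA×1, cNa×1, cnA×1, cna×1
CcNnAa×CcNnAa grid (8·8=64): CCNNAA=1 CCNNAa=2 CCNNaa=1 CCNnAA=2 CCNnAa=4 CCNnaa=2 CCnnAA=1 CCnnAa=2 CCnnaa=1 CcNNAA=2 CcNNAa=4 CcNNaa=2 CcNnAA=4 CcNnAa=8 CcNnaa=4 CcnnAA=2 CcnnAa=4 Ccnnaa=2 ccNNAA=1 ccNNAa=2 ccNNaa=1 ccNnAA=2 ccNnAa=4 ccNnaa=2 ccnnAA=1 ccnnAa=2 ccnnaa=1
C_ nn A_ hits 9/64; gcd=1; 9÷1/64÷1 = 9/64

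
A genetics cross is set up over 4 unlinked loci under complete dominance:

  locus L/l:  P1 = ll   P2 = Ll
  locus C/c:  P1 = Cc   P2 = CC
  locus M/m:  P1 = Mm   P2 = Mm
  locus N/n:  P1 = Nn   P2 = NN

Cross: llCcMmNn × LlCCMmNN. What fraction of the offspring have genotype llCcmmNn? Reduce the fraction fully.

llCcMmNn gametes: lCMN×2, lCMn×2, lCmN×2, lCmn×2, lcMN×2, lcMn×2, lcmN×2, lcmn×2
LlCCMmNN gametes: LCMN×4, LCmN×4, lCMN×4, lCmN×4
llCcMmNn×LlCCMmNN grid (16·16=256): LlCCMMNN=8 LlCCMMNn=8 LlCCMmNN=16 LlCCMmNn=16 LlCCmmNN=8 LlCCmmNn=8 LlCcMMNN=8 LlCcMMNn=8 LlCcMmNN=16 LlCcMmNn=16 LlCcmmNN=8 LlCcmmNn=8 llCCMMNN=8 llCCMMNn=8 llCCMmNN=16 llCCMmNn=16 llCCmmNN=8 llCCmmNn=8 llCcMMNN=8 llCcMMNn=8 llCcMmNN=16 llCcMmNn=16 llCcmmNN=8 llCcmmNn=8
llCcmmNn hits 8/256; gcd=8; 8÷8/256÷8 = 1/32

P(llCcmmNn) = 1/32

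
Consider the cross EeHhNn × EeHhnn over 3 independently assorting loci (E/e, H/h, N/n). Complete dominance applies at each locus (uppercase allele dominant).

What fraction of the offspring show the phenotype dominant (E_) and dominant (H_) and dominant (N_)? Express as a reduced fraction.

EeHhNn gametes: EHN×1, EHn×1, EhN×1, Ehn×1, eHN×1, eHn×1, ehN×1, ehn×1
EeHhnn gametes: EHn×2, Ehn×2, eHn×2, ehn×2
EeHhNn×EeHhnn grid (8·8=64): EEHHNn=2 EEHHnn=2 EEHhNn=4 EEHhnn=4 EEhhNn=2 EEhhnn=2 EeHHNn=4 EeHHnn=4 EeHhNn=8 EeHhnn=8 EehhNn=4 Eehhnn=4 eeHHNn=2 eeHHnn=2 eeHhNn=4 eeHhnn=4 eehhNn=2 eehhnn=2
E_ H_ N_ hits 18/64; gcd=2; 18÷2/64÷2 = 9/32

P(E_ H_ N_) = 9/32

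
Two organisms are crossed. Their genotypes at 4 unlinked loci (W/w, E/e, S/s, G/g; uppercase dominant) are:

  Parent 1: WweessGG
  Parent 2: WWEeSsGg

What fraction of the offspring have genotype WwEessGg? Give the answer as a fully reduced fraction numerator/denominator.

WweessGG gametes: WesG×8, wesG×8
WWEeSsGg gametes: WESG×2, WESg×2, WEsG×2, WEsg×2, WeSG×2, WeSg×2, WesG×2, Wesg×2
WweessGG×WWEeSsGg grid (16·16=256): WWEeSsGG=16 WWEeSsGg=16 WWEessGG=16 WWEessGg=16 WWeeSsGG=16 WWeeSsGg=16 WWeessGG=16 WWeessGg=16 WwEeSsGG=16 WwEeSsGg=16 WwEessGG=16 WwEessGg=16 WweeSsGG=16 WweeSsGg=16 WweessGG=16 WweessGg=16
WwEessGg hits 16/256; gcd=16; 16÷16/256÷16 = 1/16

P(WwEessGg) = 1/16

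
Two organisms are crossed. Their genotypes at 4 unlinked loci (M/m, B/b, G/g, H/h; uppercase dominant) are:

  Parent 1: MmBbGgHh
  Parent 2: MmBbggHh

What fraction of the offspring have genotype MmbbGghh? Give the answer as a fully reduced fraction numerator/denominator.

P(MmbbGghh) = 1/64

MmBbGgHh gametes: MBGH×1, MBGh×1, MBgH×1, MBgh×1, MbGH×1, MbGh×1, MbgH×1, Mbgh×1, mBGH×1, mBGh×1, mBgH×1, mBgh×1, mbGH×1, mbGh×1, mbgH×1, mbgh×1
MmBbggHh gametes: MBgH×2, MBgh×2, MbgH×2, Mbgh×2, mBgH×2, mBgh×2, mbgH×2, mbgh×2
MmBbGgHh×MmBbggHh grid (16·16=256): MMBBGgHH=2 MMBBGgHh=4 MMBBGghh=2 MMBBggHH=2 MMBBggHh=4 MMBBgghh=2 MMBbGgHH=4 MMBbGgHh=8 MMBbGghh=4 MMBbggHH=4 MMBbggHh=8 MMBbgghh=4 MMbbGgHH=2 MMbbGgHh=4 MMbbGghh=2 MMbbggHH=2 MMbbggHh=4 MMbbgghh=2 MmBBGgHH=4 MmBBGgHh=8 MmBBGghh=4 MmBBggHH=4 MmBBggHh=8 MmBBgghh=4 MmBbGgHH=8 MmBbGgHh=16 MmBbGghh=8 MmBbggHH=8 MmBbggHh=16 MmBbgghh=8 MmbbGgHH=4 MmbbGgHh=8 MmbbGghh=4 MmbbggHH=4 MmbbggHh=8 Mmbbgghh=4 mmBBGgHH=2 mmBBGgHh=4 mmBBGghh=2 mmBBggHH=2 mmBBggHh=4 mmBBgghh=2 mmBbGgHH=4 mmBbGgHh=8 mmBbGghh=4 mmBbggHH=4 mmBbggHh=8 mmBbgghh=4 mmbbGgHH=2 mmbbGgHh=4 mmbbGghh=2 mmbbggHH=2 mmbbggHh=4 mmbbgghh=2
MmbbGghh hits 4/256; gcd=4; 4÷4/256÷4 = 1/64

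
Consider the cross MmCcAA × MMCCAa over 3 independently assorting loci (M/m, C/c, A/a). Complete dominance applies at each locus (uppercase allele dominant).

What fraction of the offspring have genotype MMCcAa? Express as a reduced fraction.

MmCcAA gametes: MCA×2, McA×2, mCA×2, mcA×2
MMCCAa gametes: MCA×4, MCa×4
MmCcAA×MMCCAa grid (8·8=64): MMCCAA=8 MMCCAa=8 MMCcAA=8 MMCcAa=8 MmCCAA=8 MmCCAa=8 MmCcAA=8 MmCcAa=8
MMCcAa hits 8/64; gcd=8; 8÷8/64÷8 = 1/8

P(MMCcAa) = 1/8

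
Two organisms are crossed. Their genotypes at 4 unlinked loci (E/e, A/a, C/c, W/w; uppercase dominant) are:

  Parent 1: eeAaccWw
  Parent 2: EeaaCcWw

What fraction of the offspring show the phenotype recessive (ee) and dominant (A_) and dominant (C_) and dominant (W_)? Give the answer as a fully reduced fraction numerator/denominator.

eeAaccWw gametes: eAcW×4, eAcw×4, eacW×4, eacw×4
EeaaCcWw gametes: EaCW×2, EaCw×2, EacW×2, Eacw×2, eaCW×2, eaCw×2, eacW×2, eacw×2
eeAaccWw×EeaaCcWw grid (16·16=256): EeAaCcWW=8 EeAaCcWw=16 EeAaCcww=8 EeAaccWW=8 EeAaccWw=16 EeAaccww=8 EeaaCcWW=8 EeaaCcWw=16 EeaaCcww=8 EeaaccWW=8 EeaaccWw=16 Eeaaccww=8 eeAaCcWW=8 eeAaCcWw=16 eeAaCcww=8 eeAaccWW=8 eeAaccWw=16 eeAaccww=8 eeaaCcWW=8 eeaaCcWw=16 eeaaCcww=8 eeaaccWW=8 eeaaccWw=16 eeaaccww=8
ee A_ C_ W_ hits 24/256; gcd=8; 24÷8/256÷8 = 3/32

P(ee A_ C_ W_) = 3/32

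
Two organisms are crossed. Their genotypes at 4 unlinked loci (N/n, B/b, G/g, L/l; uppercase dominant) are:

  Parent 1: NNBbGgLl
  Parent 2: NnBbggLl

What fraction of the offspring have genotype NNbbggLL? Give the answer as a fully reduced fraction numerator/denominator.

NNBbGgLl gametes: NBGL×2, NBGl×2, NBgL×2, NBgl×2, NbGL×2, NbGl×2, NbgL×2, Nbgl×2
NnBbggLl gametes: NBgL×2, NBgl×2, NbgL×2, Nbgl×2, nBgL×2, nBgl×2, nbgL×2, nbgl×2
NNBbGgLl×NnBbggLl grid (16·16=256): NNBBGgLL=4 NNBBGgLl=8 NNBBGgll=4 NNBBggLL=4 NNBBggLl=8 NNBBggll=4 NNBbGgLL=8 NNBbGgLl=16 NNBbGgll=8 NNBbggLL=8 NNBbggLl=16 NNBbggll=8 NNbbGgLL=4 NNbbGgLl=8 NNbbGgll=4 NNbbggLL=4 NNbbggLl=8 NNbbggll=4 NnBBGgLL=4 NnBBGgLl=8 NnBBGgll=4 NnBBggLL=4 NnBBggLl=8 NnBBggll=4 NnBbGgLL=8 NnBbGgLl=16 NnBbGgll=8 NnBbggLL=8 NnBbggLl=16 NnBbggll=8 NnbbGgLL=4 NnbbGgLl=8 NnbbGgll=4 NnbbggLL=4 NnbbggLl=8 Nnbbggll=4
NNbbggLL hits 4/256; gcd=4; 4÷4/256÷4 = 1/64

P(NNbbggLL) = 1/64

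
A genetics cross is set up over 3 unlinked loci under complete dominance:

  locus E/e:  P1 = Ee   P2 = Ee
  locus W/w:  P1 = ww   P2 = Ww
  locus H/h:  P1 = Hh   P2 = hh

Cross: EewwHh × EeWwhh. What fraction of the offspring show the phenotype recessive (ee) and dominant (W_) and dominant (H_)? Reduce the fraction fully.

EewwHh gametes: EwH×2, Ewh×2, ewH×2, ewh×2
EeWwhh gametes: EWh×2, Ewh×2, eWh×2, ewh×2
EewwHh×EeWwhh grid (8·8=64): EEWwHh=4 EEWwhh=4 EEwwHh=4 EEwwhh=4 EeWwHh=8 EeWwhh=8 EewwHh=8 Eewwhh=8 eeWwHh=4 eeWwhh=4 eewwHh=4 eewwhh=4
ee W_ H_ hits 4/64; gcd=4; 4÷4/64÷4 = 1/16

P(ee W_ H_) = 1/16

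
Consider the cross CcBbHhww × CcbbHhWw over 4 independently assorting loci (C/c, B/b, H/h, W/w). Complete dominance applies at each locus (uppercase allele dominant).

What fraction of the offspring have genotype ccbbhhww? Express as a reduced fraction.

P(ccbbhhww) = 1/64

CcBbHhww gametes: CBHw×2, CBhw×2, CbHw×2, Cbhw×2, cBHw×2, cBhw×2, cbHw×2, cbhw×2
CcbbHhWw gametes: CbHW×2, CbHw×2, CbhW×2, Cbhw×2, cbHW×2, cbHw×2, cbhW×2, cbhw×2
CcBbHhww×CcbbHhWw grid (16·16=256): CCBbHHWw=4 CCBbHHww=4 CCBbHhWw=8 CCBbHhww=8 CCBbhhWw=4 CCBbhhww=4 CCbbHHWw=4 CCbbHHww=4 CCbbHhWw=8 CCbbHhww=8 CCbbhhWw=4 CCbbhhww=4 CcBbHHWw=8 CcBbHHww=8 CcBbHhWw=16 CcBbHhww=16 CcBbhhWw=8 CcBbhhww=8 CcbbHHWw=8 CcbbHHww=8 CcbbHhWw=16 CcbbHhww=16 CcbbhhWw=8 Ccbbhhww=8 ccBbHHWw=4 ccBbHHww=4 ccBbHhWw=8 ccBbHhww=8 ccBbhhWw=4 ccBbhhww=4 ccbbHHWw=4 ccbbHHww=4 ccbbHhWw=8 ccbbHhww=8 ccbbhhWw=4 ccbbhhww=4
ccbbhhww hits 4/256; gcd=4; 4÷4/256÷4 = 1/64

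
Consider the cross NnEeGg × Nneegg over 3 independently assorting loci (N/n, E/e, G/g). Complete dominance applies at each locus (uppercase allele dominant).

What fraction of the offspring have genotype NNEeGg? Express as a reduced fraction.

P(NNEeGg) = 1/16

NnEeGg gametes: NEG×1, NEg×1, NeG×1, Neg×1, nEG×1, nEg×1, neG×1, neg×1
Nneegg gametes: Neg×4, neg×4
NnEeGg×Nneegg grid (8·8=64): NNEeGg=4 NNEegg=4 NNeeGg=4 NNeegg=4 NnEeGg=8 NnEegg=8 NneeGg=8 Nneegg=8 nnEeGg=4 nnEegg=4 nneeGg=4 nneegg=4
NNEeGg hits 4/64; gcd=4; 4÷4/64÷4 = 1/16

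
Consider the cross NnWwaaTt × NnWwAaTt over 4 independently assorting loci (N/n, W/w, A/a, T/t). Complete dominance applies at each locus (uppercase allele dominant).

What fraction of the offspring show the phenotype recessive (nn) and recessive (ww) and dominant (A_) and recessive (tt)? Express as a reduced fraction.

NnWwaaTt gametes: NWaT×2, NWat×2, NwaT×2, Nwat×2, nWaT×2, nWat×2, nwaT×2, nwat×2
NnWwAaTt gametes: NWAT×1, NWAt×1, NWaT×1, NWat×1, NwAT×1, NwAt×1, NwaT×1, Nwat×1, nWAT×1, nWAt×1, nWaT×1, nWat×1, nwAT×1, nwAt×1, nwaT×1, nwat×1
NnWwaaTt×NnWwAaTt grid (16·16=256): NNWWAaTT=2 NNWWAaTt=4 NNWWAatt=2 NNWWaaTT=2 NNWWaaTt=4 NNWWaatt=2 NNWwAaTT=4 NNWwAaTt=8 NNWwAatt=4 NNWwaaTT=4 NNWwaaTt=8 NNWwaatt=4 NNwwAaTT=2 NNwwAaTt=4 NNwwAatt=2 NNwwaaTT=2 NNwwaaTt=4 NNwwaatt=2 NnWWAaTT=4 NnWWAaTt=8 NnWWAatt=4 NnWWaaTT=4 NnWWaaTt=8 NnWWaatt=4 NnWwAaTT=8 NnWwAaTt=16 NnWwAatt=8 NnWwaaTT=8 NnWwaaTt=16 NnWwaatt=8 NnwwAaTT=4 NnwwAaTt=8 NnwwAatt=4 NnwwaaTT=4 NnwwaaTt=8 Nnwwaatt=4 nnWWAaTT=2 nnWWAaTt=4 nnWWAatt=2 nnWWaaTT=2 nnWWaaTt=4 nnWWaatt=2 nnWwAaTT=4 nnWwAaTt=8 nnWwAatt=4 nnWwaaTT=4 nnWwaaTt=8 nnWwaatt=4 nnwwAaTT=2 nnwwAaTt=4 nnwwAatt=2 nnwwaaTT=2 nnwwaaTt=4 nnwwaatt=2
nn ww A_ tt hits 2/256; gcd=2; 2÷2/256÷2 = 1/128

P(nn ww A_ tt) = 1/128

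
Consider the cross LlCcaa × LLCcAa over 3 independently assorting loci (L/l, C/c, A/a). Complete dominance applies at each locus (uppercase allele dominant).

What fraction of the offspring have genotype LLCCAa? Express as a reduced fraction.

P(LLCCAa) = 1/16

LlCcaa gametes: LCa×2, Lca×2, lCa×2, lca×2
LLCcAa gametes: LCA×2, LCa×2, LcA×2, Lca×2
LlCcaa×LLCcAa grid (8·8=64): LLCCAa=4 LLCCaa=4 LLCcAa=8 LLCcaa=8 LLccAa=4 LLccaa=4 LlCCAa=4 LlCCaa=4 LlCcAa=8 LlCcaa=8 LlccAa=4 Llccaa=4
LLCCAa hits 4/64; gcd=4; 4÷4/64÷4 = 1/16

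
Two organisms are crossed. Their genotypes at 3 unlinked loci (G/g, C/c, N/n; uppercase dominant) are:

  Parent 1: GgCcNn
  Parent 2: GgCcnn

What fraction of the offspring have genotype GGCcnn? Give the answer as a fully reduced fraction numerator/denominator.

GgCcNn gametes: GCN×1, GCn×1, GcN×1, Gcn×1, gCN×1, gCn×1, gcN×1, gcn×1
GgCcnn gametes: GCn×2, Gcn×2, gCn×2, gcn×2
GgCcNn×GgCcnn grid (8·8=64): GGCCNn=2 GGCCnn=2 GGCcNn=4 GGCcnn=4 GGccNn=2 GGccnn=2 GgCCNn=4 GgCCnn=4 GgCcNn=8 GgCcnn=8 GgccNn=4 Ggccnn=4 ggCCNn=2 ggCCnn=2 ggCcNn=4 ggCcnn=4 ggccNn=2 ggccnn=2
GGCcnn hits 4/64; gcd=4; 4÷4/64÷4 = 1/16

P(GGCcnn) = 1/16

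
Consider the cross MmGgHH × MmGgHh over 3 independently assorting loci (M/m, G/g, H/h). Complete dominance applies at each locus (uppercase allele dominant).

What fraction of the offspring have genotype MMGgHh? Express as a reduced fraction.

P(MMGgHh) = 1/16

MmGgHH gametes: MGH×2, MgH×2, mGH×2, mgH×2
MmGgHh gametes: MGH×1, MGh×1, MgH×1, Mgh×1, mGH×1, mGh×1, mgH×1, mgh×1
MmGgHH×MmGgHh grid (8·8=64): MMGGHH=2 MMGGHh=2 MMGgHH=4 MMGgHh=4 MMggHH=2 MMggHh=2 MmGGHH=4 MmGGHh=4 MmGgHH=8 MmGgHh=8 MmggHH=4 MmggHh=4 mmGGHH=2 mmGGHh=2 mmGgHH=4 mmGgHh=4 mmggHH=2 mmggHh=2
MMGgHh hits 4/64; gcd=4; 4÷4/64÷4 = 1/16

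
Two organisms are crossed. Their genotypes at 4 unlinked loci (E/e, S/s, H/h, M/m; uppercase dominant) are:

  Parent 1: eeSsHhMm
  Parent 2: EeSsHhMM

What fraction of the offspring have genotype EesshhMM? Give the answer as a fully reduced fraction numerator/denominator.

eeSsHhMm gametes: eSHM×2, eSHm×2, eShM×2, eShm×2, esHM×2, esHm×2, eshM×2, eshm×2
EeSsHhMM gametes: ESHM×2, EShM×2, EsHM×2, EshM×2, eSHM×2, eShM×2, esHM×2, eshM×2
eeSsHhMm×EeSsHhMM grid (16·16=256): EeSSHHMM=4 EeSSHHMm=4 EeSSHhMM=8 EeSSHhMm=8 EeSShhMM=4 EeSShhMm=4 EeSsHHMM=8 EeSsHHMm=8 EeSsHhMM=16 EeSsHhMm=16 EeSshhMM=8 EeSshhMm=8 EessHHMM=4 EessHHMm=4 EessHhMM=8 EessHhMm=8 EesshhMM=4 EesshhMm=4 eeSSHHMM=4 eeSSHHMm=4 eeSSHhMM=8 eeSSHhMm=8 eeSShhMM=4 eeSShhMm=4 eeSsHHMM=8 eeSsHHMm=8 eeSsHhMM=16 eeSsHhMm=16 eeSshhMM=8 eeSshhMm=8 eessHHMM=4 eessHHMm=4 eessHhMM=8 eessHhMm=8 eesshhMM=4 eesshhMm=4
EesshhMM hits 4/256; gcd=4; 4÷4/256÷4 = 1/64

P(EesshhMM) = 1/64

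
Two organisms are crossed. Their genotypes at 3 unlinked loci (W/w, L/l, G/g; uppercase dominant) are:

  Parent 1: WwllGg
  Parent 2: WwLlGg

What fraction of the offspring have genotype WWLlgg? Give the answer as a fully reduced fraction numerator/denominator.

P(WWLlgg) = 1/32

WwllGg gametes: WlG×2, Wlg×2, wlG×2, wlg×2
WwLlGg gametes: WLG×1, WLg×1, WlG×1, Wlg×1, wLG×1, wLg×1, wlG×1, wlg×1
WwllGg×WwLlGg grid (8·8=64): WWLlGG=2 WWLlGg=4 WWLlgg=2 WWllGG=2 WWllGg=4 WWllgg=2 WwLlGG=4 WwLlGg=8 WwLlgg=4 WwllGG=4 WwllGg=8 Wwllgg=4 wwLlGG=2 wwLlGg=4 wwLlgg=2 wwllGG=2 wwllGg=4 wwllgg=2
WWLlgg hits 2/64; gcd=2; 2÷2/64÷2 = 1/32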